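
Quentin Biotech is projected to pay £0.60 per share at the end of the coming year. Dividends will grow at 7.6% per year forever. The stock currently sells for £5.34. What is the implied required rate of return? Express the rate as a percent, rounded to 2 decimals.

18.84%

Rearranging the constant-growth DDM: r = D₁/P₀ + g.
r = 0.6000 / 5.34 + 0.076 = 0.11236 + 0.076 = 0.18836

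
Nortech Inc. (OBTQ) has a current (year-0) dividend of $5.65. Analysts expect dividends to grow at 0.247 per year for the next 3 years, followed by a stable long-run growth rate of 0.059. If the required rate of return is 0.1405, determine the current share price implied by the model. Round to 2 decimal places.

Two-stage DDM. Project D₁…D_3 at 0.247, terminal growth 0.059, discount at r = 0.1405.
D_1 = 7.0455
D_2 = 8.7858
D_3 = 10.9559
Terminal value at t=3: TV = D_4/(r−g) = 11.6023/(0.1405−0.059) = 142.3594
P₀ = 7.0455/(1+0.1405)^1 + 8.7858/(1+0.1405)^2 + 10.9559/(1+0.1405)^3 + 142.3594/(1+0.1405)^3 = 116.2795

$116.28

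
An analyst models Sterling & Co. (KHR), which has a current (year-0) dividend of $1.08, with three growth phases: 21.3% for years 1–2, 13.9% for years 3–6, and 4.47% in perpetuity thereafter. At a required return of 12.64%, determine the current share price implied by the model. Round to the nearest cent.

Three-stage DDM. Project D₁…D_6; terminal Gordon value at t=6 with g = 0.0447; discount at r = 0.1264.
D_1 = 1.3100
D_2 = 1.5891
D_3 = 1.8100
D_4 = 2.0615
D_5 = 2.3481
D_6 = 2.6745
TV_6 = 2.7940/(0.1264−0.0447) = 34.1987
P₀ = Σ Dₜ/(1+r)ᵗ + TV_6/(1+r)^6 = 24.3108

$24.31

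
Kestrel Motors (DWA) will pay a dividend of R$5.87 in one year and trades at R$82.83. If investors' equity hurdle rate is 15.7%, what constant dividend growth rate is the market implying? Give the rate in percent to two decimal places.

8.61%

From P₀ = D₁/(r − g), the implied growth is g = r − D₁/P₀.
g = 0.157 − 5.87/82.83 = 0.157 − 0.07087 = 0.08613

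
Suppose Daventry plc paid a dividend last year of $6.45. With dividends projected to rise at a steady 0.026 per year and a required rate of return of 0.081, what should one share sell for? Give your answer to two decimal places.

Gordon growth model: P₀ = D₁/(r − g). D₁ = 6.45 × (1 + 0.026) = 6.6177.
P₀ = 6.6177 / (0.081 − 0.026) = 6.6177 / 0.055 = 120.3218

$120.32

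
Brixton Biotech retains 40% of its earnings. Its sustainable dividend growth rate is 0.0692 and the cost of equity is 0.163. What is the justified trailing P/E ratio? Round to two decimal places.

6.84

Payout ratio b = 1 − 0.40 = 0.60.
Justified trailing P/E = b(1+g)/(r−g) = 0.60×(1+0.0692)/(0.163−0.0692) = 6.8392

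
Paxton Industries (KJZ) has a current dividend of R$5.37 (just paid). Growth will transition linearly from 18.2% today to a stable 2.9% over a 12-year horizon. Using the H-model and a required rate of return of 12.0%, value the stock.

R$114.89

H-model: P₀ = D₀[(1+g_L) + H(g_S−g_L)]/(r−g_L), with H = 12/2 = 6.
P₀ = 5.37 × [(1+0.029) + 6×(0.182−0.029)] / (0.12−0.029)
   = 5.37 × 1.9470 / 0.091 = 114.8944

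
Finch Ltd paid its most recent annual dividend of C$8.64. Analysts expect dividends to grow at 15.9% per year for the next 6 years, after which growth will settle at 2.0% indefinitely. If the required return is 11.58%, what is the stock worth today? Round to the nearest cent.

C$174.88

Two-stage DDM. Project D₁…D_6 at 0.159, terminal growth 0.02, discount at r = 0.1158.
D_1 = 10.0138
D_2 = 11.6059
D_3 = 13.4513
D_4 = 15.5900
D_5 = 18.0689
D_6 = 20.9418
Terminal value at t=6: TV = D_7/(r−g) = 21.3607/(0.1158−0.02) = 222.9713
P₀ = 10.0138/(1+0.1158)^1 + 11.6059/(1+0.1158)^2 + 13.4513/(1+0.1158)^3 + 15.5900/(1+0.1158)^4 + 18.0689/(1+0.1158)^5 + 20.9418/(1+0.1158)^6 + 222.9713/(1+0.1158)^6 = 174.8756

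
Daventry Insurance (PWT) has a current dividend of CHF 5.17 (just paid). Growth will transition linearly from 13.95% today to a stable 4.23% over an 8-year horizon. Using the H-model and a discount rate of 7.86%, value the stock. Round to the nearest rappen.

H-model: P₀ = D₀[(1+g_L) + H(g_S−g_L)]/(r−g_L), with H = 8/2 = 4.
P₀ = 5.17 × [(1+0.0423) + 4×(0.1395−0.0423)] / (0.0786−0.0423)
   = 5.17 × 1.4311 / 0.0363 = 203.8233

CHF 203.82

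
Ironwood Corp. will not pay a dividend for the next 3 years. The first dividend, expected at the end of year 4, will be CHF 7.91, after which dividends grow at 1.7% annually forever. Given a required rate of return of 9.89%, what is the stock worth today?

Deferred-dividend DDM. At t=3 the remaining stream is a growing perpetuity with first payment D_4 = 7.91.
V_3 = D_4/(r−g) = 7.91/(0.0989−0.017) = 96.5812
P₀ = V_3/(1+r)^3 = 96.5812/(1+0.0989)^3 = 72.7810

CHF 72.78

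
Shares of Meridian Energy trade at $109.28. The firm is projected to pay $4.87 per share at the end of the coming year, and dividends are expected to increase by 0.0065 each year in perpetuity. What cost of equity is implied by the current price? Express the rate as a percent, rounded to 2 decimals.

5.11%

Rearranging the constant-growth DDM: r = D₁/P₀ + g.
r = 4.8700 / 109.28 + 0.0065 = 0.04456 + 0.0065 = 0.05106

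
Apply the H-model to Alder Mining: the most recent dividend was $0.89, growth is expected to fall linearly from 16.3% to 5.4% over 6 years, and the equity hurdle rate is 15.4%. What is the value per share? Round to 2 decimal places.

$12.29

H-model: P₀ = D₀[(1+g_L) + H(g_S−g_L)]/(r−g_L), with H = 6/2 = 3.
P₀ = 0.89 × [(1+0.054) + 3×(0.163−0.054)] / (0.154−0.054)
   = 0.89 × 1.3810 / 0.1 = 12.2909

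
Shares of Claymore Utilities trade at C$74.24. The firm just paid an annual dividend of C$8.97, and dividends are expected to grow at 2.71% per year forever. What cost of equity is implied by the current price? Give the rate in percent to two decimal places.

15.12%

Rearranging the constant-growth DDM: r = D₁/P₀ + g.
D₁ = 8.97 × (1 + 0.0271) = 9.2131.
r = 9.2131 / 74.24 + 0.0271 = 0.12410 + 0.0271 = 0.15120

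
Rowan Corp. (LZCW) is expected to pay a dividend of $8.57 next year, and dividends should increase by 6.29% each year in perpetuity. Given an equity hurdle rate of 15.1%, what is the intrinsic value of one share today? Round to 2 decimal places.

$97.28

Gordon growth model: P₀ = D₁/(r − g), with D₁ = 8.57 given directly.
P₀ = 8.5700 / (0.151 − 0.0629) = 8.5700 / 0.0881 = 97.2758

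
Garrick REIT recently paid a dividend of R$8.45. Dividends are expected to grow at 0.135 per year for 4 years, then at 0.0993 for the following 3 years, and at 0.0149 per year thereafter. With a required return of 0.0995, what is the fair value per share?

R$180.44

Three-stage DDM. Project D₁…D_7; terminal Gordon value at t=7 with g = 0.0149; discount at r = 0.0995.
D_1 = 9.5907
D_2 = 10.8855
D_3 = 12.3550
D_4 = 14.0230
D_5 = 15.4155
D_6 = 16.9462
D_7 = 18.6290
TV_7 = 18.9065/(0.0995−0.0149) = 223.4816
P₀ = Σ Dₜ/(1+r)ᵗ + TV_7/(1+r)^7 = 180.4402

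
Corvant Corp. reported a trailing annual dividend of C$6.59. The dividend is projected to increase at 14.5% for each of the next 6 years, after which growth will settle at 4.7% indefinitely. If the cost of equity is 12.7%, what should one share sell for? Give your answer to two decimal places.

Two-stage DDM. Project D₁…D_6 at 0.145, terminal growth 0.047, discount at r = 0.127.
D_1 = 7.5455
D_2 = 8.6397
D_3 = 9.8924
D_4 = 11.3268
D_5 = 12.9692
D_6 = 14.8497
Terminal value at t=6: TV = D_7/(r−g) = 15.5477/(0.127−0.047) = 194.3457
P₀ = 7.5455/(1+0.127)^1 + 8.6397/(1+0.127)^2 + 9.8924/(1+0.127)^3 + 11.3268/(1+0.127)^4 + 12.9692/(1+0.127)^5 + 14.8497/(1+0.127)^6 + 194.3457/(1+0.127)^6 = 136.6588

C$136.66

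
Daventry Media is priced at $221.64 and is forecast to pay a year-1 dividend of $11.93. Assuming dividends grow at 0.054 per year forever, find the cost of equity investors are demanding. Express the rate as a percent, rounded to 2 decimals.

10.78%

Rearranging the constant-growth DDM: r = D₁/P₀ + g.
r = 11.9300 / 221.64 + 0.054 = 0.05383 + 0.054 = 0.10783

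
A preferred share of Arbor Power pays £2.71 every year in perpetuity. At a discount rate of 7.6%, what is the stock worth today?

Zero-growth DDM (perpetuity): P₀ = D/r = 2.71 / 0.076 = 35.6579

£35.66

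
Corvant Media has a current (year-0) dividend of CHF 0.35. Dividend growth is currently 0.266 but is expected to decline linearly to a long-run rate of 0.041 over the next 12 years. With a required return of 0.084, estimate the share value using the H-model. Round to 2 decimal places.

CHF 19.46

H-model: P₀ = D₀[(1+g_L) + H(g_S−g_L)]/(r−g_L), with H = 12/2 = 6.
P₀ = 0.35 × [(1+0.041) + 6×(0.266−0.041)] / (0.084−0.041)
   = 0.35 × 2.3910 / 0.043 = 19.4616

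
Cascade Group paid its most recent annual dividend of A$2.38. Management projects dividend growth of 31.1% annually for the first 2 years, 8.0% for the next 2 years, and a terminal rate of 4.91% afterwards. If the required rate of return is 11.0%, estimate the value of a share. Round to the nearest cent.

A$66.65

Three-stage DDM. Project D₁…D_4; terminal Gordon value at t=4 with g = 0.0491; discount at r = 0.11.
D_1 = 3.1202
D_2 = 4.0906
D_3 = 4.4178
D_4 = 4.7712
TV_4 = 5.0055/(0.11−0.0491) = 82.1920
P₀ = Σ Dₜ/(1+r)ᵗ + TV_4/(1+r)^4 = 66.6466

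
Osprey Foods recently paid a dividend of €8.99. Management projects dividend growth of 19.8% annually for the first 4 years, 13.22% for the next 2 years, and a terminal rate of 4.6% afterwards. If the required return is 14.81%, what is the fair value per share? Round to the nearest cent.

€167.10

Three-stage DDM. Project D₁…D_6; terminal Gordon value at t=6 with g = 0.046; discount at r = 0.1481.
D_1 = 10.7700
D_2 = 12.9025
D_3 = 15.4572
D_4 = 18.5177
D_5 = 20.9657
D_6 = 23.7374
TV_6 = 24.8293/(0.1481−0.046) = 243.1864
P₀ = Σ Dₜ/(1+r)ᵗ + TV_6/(1+r)^6 = 167.1002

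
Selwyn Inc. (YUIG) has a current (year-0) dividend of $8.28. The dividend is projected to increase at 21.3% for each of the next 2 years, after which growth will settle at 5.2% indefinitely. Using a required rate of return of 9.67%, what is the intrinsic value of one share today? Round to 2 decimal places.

Two-stage DDM. Project D₁…D_2 at 0.213, terminal growth 0.052, discount at r = 0.0967.
D_1 = 10.0436
D_2 = 12.1829
Terminal value at t=2: TV = D_3/(r−g) = 12.8164/(0.0967−0.052) = 286.7214
P₀ = 10.0436/(1+0.0967)^1 + 12.1829/(1+0.0967)^2 + 286.7214/(1+0.0967)^2 = 257.6753

$257.68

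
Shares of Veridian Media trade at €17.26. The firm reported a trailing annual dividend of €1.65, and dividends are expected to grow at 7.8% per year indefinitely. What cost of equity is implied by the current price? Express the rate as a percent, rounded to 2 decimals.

18.11%

Rearranging the constant-growth DDM: r = D₁/P₀ + g.
D₁ = 1.65 × (1 + 0.078) = 1.7787.
r = 1.7787 / 17.26 + 0.078 = 0.10305 + 0.078 = 0.18105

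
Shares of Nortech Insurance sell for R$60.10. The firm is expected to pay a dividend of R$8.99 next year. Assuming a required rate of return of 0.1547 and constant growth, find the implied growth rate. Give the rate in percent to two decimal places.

From P₀ = D₁/(r − g), the implied growth is g = r − D₁/P₀.
g = 0.1547 − 8.99/60.10 = 0.1547 − 0.14958 = 0.00512

0.51%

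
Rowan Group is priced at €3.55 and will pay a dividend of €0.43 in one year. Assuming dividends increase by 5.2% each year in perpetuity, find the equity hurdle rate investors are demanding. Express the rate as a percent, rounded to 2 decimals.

17.31%

Rearranging the constant-growth DDM: r = D₁/P₀ + g.
r = 0.4300 / 3.55 + 0.052 = 0.12113 + 0.052 = 0.17313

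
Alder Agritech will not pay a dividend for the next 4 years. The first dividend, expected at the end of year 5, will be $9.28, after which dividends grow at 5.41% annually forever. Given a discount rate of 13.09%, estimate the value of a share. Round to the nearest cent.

$73.87

Deferred-dividend DDM. At t=4 the remaining stream is a growing perpetuity with first payment D_5 = 9.28.
V_4 = D_5/(r−g) = 9.28/(0.1309−0.0541) = 120.8333
P₀ = V_4/(1+r)^4 = 120.8333/(1+0.1309)^4 = 73.8737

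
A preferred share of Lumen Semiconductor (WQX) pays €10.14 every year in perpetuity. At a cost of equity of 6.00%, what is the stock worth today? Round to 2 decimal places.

€169.00

Zero-growth DDM (perpetuity): P₀ = D/r = 10.14 / 0.06 = 169.0000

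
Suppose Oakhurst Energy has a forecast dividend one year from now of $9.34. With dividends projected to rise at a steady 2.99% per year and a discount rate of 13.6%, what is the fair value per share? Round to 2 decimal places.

$88.03

Gordon growth model: P₀ = D₁/(r − g), with D₁ = 9.34 given directly.
P₀ = 9.3400 / (0.136 − 0.0299) = 9.3400 / 0.1061 = 88.0302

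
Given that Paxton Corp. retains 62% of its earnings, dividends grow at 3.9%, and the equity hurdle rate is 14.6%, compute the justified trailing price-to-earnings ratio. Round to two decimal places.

Payout ratio b = 1 − 0.62 = 0.38.
Justified trailing P/E = b(1+g)/(r−g) = 0.38×(1+0.039)/(0.146−0.039) = 3.6899

3.69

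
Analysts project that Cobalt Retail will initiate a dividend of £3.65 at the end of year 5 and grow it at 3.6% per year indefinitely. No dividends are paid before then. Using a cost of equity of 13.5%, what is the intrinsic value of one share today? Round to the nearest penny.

£22.22

Deferred-dividend DDM. At t=4 the remaining stream is a growing perpetuity with first payment D_5 = 3.65.
V_4 = D_5/(r−g) = 3.65/(0.135−0.036) = 36.8687
P₀ = V_4/(1+r)^4 = 36.8687/(1+0.135)^4 = 22.2164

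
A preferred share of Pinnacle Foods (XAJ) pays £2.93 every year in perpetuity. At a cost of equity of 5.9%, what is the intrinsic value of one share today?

Zero-growth DDM (perpetuity): P₀ = D/r = 2.93 / 0.059 = 49.6610

£49.66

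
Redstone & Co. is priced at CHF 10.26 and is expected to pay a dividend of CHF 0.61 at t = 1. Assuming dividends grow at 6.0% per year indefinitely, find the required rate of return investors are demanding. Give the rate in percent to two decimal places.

11.95%

Rearranging the constant-growth DDM: r = D₁/P₀ + g.
r = 0.6100 / 10.26 + 0.06 = 0.05945 + 0.06 = 0.11945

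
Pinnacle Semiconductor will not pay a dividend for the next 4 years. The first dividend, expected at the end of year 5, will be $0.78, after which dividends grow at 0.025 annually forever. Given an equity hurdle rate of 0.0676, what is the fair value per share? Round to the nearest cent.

$14.09

Deferred-dividend DDM. At t=4 the remaining stream is a growing perpetuity with first payment D_5 = 0.78.
V_4 = D_5/(r−g) = 0.78/(0.0676−0.025) = 18.3099
P₀ = V_4/(1+r)^4 = 18.3099/(1+0.0676)^4 = 14.0945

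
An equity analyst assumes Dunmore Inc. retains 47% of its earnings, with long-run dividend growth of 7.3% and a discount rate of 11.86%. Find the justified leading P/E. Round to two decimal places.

Payout ratio b = 1 − 0.47 = 0.53.
Justified leading P/E = b/(r−g) = 0.53/(0.1186−0.073) = 11.6228

11.62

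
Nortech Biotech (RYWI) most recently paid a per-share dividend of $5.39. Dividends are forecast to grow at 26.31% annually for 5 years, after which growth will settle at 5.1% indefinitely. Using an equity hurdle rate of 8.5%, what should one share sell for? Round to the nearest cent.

$399.76

Two-stage DDM. Project D₁…D_5 at 0.2631, terminal growth 0.051, discount at r = 0.085.
D_1 = 6.8081
D_2 = 8.5993
D_3 = 10.8618
D_4 = 13.7195
D_5 = 17.3292
Terminal value at t=5: TV = D_6/(r−g) = 18.2129/(0.085−0.051) = 535.6748
P₀ = 6.8081/(1+0.085)^1 + 8.5993/(1+0.085)^2 + 10.8618/(1+0.085)^3 + 13.7195/(1+0.085)^4 + 17.3292/(1+0.085)^5 + 535.6748/(1+0.085)^5 = 399.7557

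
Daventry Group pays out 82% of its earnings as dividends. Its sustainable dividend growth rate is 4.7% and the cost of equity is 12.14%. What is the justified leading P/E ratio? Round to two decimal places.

Justified leading P/E = b/(r−g) = 0.82/(0.1214−0.047) = 11.0215

11.02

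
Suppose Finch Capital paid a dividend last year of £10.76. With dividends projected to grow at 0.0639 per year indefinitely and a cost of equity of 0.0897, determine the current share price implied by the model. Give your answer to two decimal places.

£443.70

Gordon growth model: P₀ = D₁/(r − g). D₁ = 10.76 × (1 + 0.0639) = 11.4476.
P₀ = 11.4476 / (0.0897 − 0.0639) = 11.4476 / 0.0258 = 443.7040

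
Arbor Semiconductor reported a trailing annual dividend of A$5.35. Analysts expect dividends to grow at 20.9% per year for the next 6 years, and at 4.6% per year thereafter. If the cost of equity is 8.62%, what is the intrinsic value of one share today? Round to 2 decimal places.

A$312.19

Two-stage DDM. Project D₁…D_6 at 0.209, terminal growth 0.046, discount at r = 0.0862.
D_1 = 6.4681
D_2 = 7.8200
D_3 = 9.4544
D_4 = 11.4303
D_5 = 13.8193
D_6 = 16.7075
Terminal value at t=6: TV = D_7/(r−g) = 17.4760/(0.0862−0.046) = 434.7276
P₀ = 6.4681/(1+0.0862)^1 + 7.8200/(1+0.0862)^2 + 9.4544/(1+0.0862)^3 + 11.4303/(1+0.0862)^4 + 13.8193/(1+0.0862)^5 + 16.7075/(1+0.0862)^6 + 434.7276/(1+0.0862)^6 = 312.1874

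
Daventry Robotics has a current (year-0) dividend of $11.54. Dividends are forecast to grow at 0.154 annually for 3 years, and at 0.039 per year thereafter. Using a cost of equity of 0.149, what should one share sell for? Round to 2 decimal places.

$145.35

Two-stage DDM. Project D₁…D_3 at 0.154, terminal growth 0.039, discount at r = 0.149.
D_1 = 13.3172
D_2 = 15.3680
D_3 = 17.7347
Terminal value at t=3: TV = D_4/(r−g) = 18.4263/(0.149−0.039) = 167.5121
P₀ = 13.3172/(1+0.149)^1 + 15.3680/(1+0.149)^2 + 17.7347/(1+0.149)^3 + 167.5121/(1+0.149)^3 = 145.3519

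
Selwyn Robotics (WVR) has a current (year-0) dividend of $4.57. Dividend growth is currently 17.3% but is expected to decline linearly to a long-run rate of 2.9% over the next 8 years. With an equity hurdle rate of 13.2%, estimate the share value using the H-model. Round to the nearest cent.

$71.21

H-model: P₀ = D₀[(1+g_L) + H(g_S−g_L)]/(r−g_L), with H = 8/2 = 4.
P₀ = 4.57 × [(1+0.029) + 4×(0.173−0.029)] / (0.132−0.029)
   = 4.57 × 1.6050 / 0.103 = 71.2121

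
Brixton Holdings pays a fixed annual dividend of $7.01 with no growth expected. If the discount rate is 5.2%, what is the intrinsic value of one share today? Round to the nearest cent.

$134.81

Zero-growth DDM (perpetuity): P₀ = D/r = 7.01 / 0.052 = 134.8077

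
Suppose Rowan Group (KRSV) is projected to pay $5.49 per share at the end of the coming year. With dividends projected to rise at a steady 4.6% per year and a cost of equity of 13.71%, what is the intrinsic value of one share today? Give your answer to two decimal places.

Gordon growth model: P₀ = D₁/(r − g), with D₁ = 5.49 given directly.
P₀ = 5.4900 / (0.1371 − 0.046) = 5.4900 / 0.0911 = 60.2634

$60.26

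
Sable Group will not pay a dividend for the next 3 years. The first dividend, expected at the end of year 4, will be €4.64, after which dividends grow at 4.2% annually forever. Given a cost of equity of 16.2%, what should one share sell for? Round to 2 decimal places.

Deferred-dividend DDM. At t=3 the remaining stream is a growing perpetuity with first payment D_4 = 4.64.
V_3 = D_4/(r−g) = 4.64/(0.162−0.042) = 38.6667
P₀ = V_3/(1+r)^3 = 38.6667/(1+0.162)^3 = 24.6444

€24.64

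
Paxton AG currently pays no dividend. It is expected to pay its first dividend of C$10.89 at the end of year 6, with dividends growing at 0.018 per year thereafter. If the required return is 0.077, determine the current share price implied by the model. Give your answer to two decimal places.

C$127.38

Deferred-dividend DDM. At t=5 the remaining stream is a growing perpetuity with first payment D_6 = 10.89.
V_5 = D_6/(r−g) = 10.89/(0.077−0.018) = 184.5763
P₀ = V_5/(1+r)^5 = 184.5763/(1+0.077)^5 = 127.3789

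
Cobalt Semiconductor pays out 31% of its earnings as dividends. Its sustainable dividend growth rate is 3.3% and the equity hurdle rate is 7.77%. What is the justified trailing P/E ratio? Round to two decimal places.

Justified trailing P/E = b(1+g)/(r−g) = 0.31×(1+0.033)/(0.0777−0.033) = 7.1640

7.16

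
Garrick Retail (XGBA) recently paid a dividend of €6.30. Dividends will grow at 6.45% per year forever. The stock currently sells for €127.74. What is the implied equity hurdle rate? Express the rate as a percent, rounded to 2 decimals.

Rearranging the constant-growth DDM: r = D₁/P₀ + g.
D₁ = 6.30 × (1 + 0.0645) = 6.7063.
r = 6.7063 / 127.74 + 0.0645 = 0.05250 + 0.0645 = 0.11700

11.70%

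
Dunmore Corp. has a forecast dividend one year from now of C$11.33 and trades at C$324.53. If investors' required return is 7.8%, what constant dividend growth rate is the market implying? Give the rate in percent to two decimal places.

From P₀ = D₁/(r − g), the implied growth is g = r − D₁/P₀.
g = 0.078 − 11.33/324.53 = 0.078 − 0.03491 = 0.04309

4.31%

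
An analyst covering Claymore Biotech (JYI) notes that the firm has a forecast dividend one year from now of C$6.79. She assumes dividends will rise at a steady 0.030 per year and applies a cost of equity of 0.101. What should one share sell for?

C$95.63

Gordon growth model: P₀ = D₁/(r − g), with D₁ = 6.79 given directly.
P₀ = 6.7900 / (0.101 − 0.03) = 6.7900 / 0.071 = 95.6338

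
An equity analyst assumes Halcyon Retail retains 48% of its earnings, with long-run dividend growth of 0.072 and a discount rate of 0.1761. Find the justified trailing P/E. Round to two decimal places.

Payout ratio b = 1 − 0.48 = 0.52.
Justified trailing P/E = b(1+g)/(r−g) = 0.52×(1+0.072)/(0.1761−0.072) = 5.3549

5.35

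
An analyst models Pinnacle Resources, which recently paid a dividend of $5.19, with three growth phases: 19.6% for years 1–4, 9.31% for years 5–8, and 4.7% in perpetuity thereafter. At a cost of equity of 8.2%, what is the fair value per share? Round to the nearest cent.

$300.06

Three-stage DDM. Project D₁…D_8; terminal Gordon value at t=8 with g = 0.047; discount at r = 0.082.
D_1 = 6.2072
D_2 = 7.4239
D_3 = 8.8789
D_4 = 10.6192
D_5 = 11.6079
D_6 = 12.6885
D_7 = 13.8698
D_8 = 15.1611
TV_8 = 15.8737/(0.082−0.047) = 453.5345
P₀ = Σ Dₜ/(1+r)ᵗ + TV_8/(1+r)^8 = 300.0604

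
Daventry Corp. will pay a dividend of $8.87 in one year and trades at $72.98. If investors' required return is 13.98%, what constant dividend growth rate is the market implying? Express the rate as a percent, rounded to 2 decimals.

1.83%

From P₀ = D₁/(r − g), the implied growth is g = r − D₁/P₀.
g = 0.1398 − 8.87/72.98 = 0.1398 − 0.12154 = 0.01826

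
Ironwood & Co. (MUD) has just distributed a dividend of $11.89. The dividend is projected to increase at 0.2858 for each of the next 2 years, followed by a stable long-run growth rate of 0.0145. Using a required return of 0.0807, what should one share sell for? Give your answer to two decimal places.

$288.91

Two-stage DDM. Project D₁…D_2 at 0.2858, terminal growth 0.0145, discount at r = 0.0807.
D_1 = 15.2882
D_2 = 19.6575
Terminal value at t=2: TV = D_3/(r−g) = 19.9426/(0.0807−0.0145) = 301.2470
P₀ = 15.2882/(1+0.0807)^1 + 19.6575/(1+0.0807)^2 + 301.2470/(1+0.0807)^2 = 288.9142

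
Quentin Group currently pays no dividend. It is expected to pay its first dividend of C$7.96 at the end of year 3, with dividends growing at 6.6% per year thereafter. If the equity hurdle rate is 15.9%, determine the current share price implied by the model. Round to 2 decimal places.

C$63.72

Deferred-dividend DDM. At t=2 the remaining stream is a growing perpetuity with first payment D_3 = 7.96.
V_2 = D_3/(r−g) = 7.96/(0.159−0.066) = 85.5914
P₀ = V_2/(1+r)^2 = 85.5914/(1+0.159)^2 = 63.7182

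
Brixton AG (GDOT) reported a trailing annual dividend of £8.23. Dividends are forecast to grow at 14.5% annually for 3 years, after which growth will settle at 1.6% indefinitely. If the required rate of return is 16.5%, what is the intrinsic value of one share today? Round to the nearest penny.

Two-stage DDM. Project D₁…D_3 at 0.145, terminal growth 0.016, discount at r = 0.165.
D_1 = 9.4234
D_2 = 10.7897
D_3 = 12.3542
Terminal value at t=3: TV = D_4/(r−g) = 12.5519/(0.165−0.016) = 84.2410
P₀ = 9.4234/(1+0.165)^1 + 10.7897/(1+0.165)^2 + 12.3542/(1+0.165)^3 + 84.2410/(1+0.165)^3 = 77.1297

£77.13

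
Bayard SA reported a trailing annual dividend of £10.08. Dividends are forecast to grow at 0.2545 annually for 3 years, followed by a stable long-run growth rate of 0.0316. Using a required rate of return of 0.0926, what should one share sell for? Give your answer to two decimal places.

Two-stage DDM. Project D₁…D_3 at 0.2545, terminal growth 0.0316, discount at r = 0.0926.
D_1 = 12.6454
D_2 = 15.8636
D_3 = 19.9009
Terminal value at t=3: TV = D_4/(r−g) = 20.5298/(0.0926−0.0316) = 336.5534
P₀ = 12.6454/(1+0.0926)^1 + 15.8636/(1+0.0926)^2 + 19.9009/(1+0.0926)^3 + 336.5534/(1+0.0926)^3 = 298.1501

£298.15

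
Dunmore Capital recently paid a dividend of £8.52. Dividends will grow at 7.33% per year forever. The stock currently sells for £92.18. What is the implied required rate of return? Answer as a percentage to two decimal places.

Rearranging the constant-growth DDM: r = D₁/P₀ + g.
D₁ = 8.52 × (1 + 0.0733) = 9.1445.
r = 9.1445 / 92.18 + 0.0733 = 0.09920 + 0.0733 = 0.17250

17.25%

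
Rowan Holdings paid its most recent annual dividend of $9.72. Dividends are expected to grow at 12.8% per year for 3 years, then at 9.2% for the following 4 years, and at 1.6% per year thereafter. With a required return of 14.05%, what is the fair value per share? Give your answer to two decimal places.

Three-stage DDM. Project D₁…D_7; terminal Gordon value at t=7 with g = 0.016; discount at r = 0.1405.
D_1 = 10.9642
D_2 = 12.3676
D_3 = 13.9506
D_4 = 15.2341
D_5 = 16.6356
D_6 = 18.1661
D_7 = 19.8374
TV_7 = 20.1548/(0.1405−0.016) = 161.8857
P₀ = Σ Dₜ/(1+r)ᵗ + TV_7/(1+r)^7 = 126.8058

$126.81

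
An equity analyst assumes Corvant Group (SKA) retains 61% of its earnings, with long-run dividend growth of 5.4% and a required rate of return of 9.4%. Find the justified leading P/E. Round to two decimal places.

Payout ratio b = 1 − 0.61 = 0.39.
Justified leading P/E = b/(r−g) = 0.39/(0.094−0.054) = 9.7500

9.75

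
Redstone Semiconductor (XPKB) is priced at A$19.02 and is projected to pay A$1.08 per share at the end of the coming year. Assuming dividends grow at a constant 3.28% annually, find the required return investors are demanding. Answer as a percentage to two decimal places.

8.96%

Rearranging the constant-growth DDM: r = D₁/P₀ + g.
r = 1.0800 / 19.02 + 0.0328 = 0.05678 + 0.0328 = 0.08958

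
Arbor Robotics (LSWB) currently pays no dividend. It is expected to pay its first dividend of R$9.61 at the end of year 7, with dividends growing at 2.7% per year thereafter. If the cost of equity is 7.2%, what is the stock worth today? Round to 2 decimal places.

R$140.72

Deferred-dividend DDM. At t=6 the remaining stream is a growing perpetuity with first payment D_7 = 9.61.
V_6 = D_7/(r−g) = 9.61/(0.072−0.027) = 213.5556
P₀ = V_6/(1+r)^6 = 213.5556/(1+0.072)^6 = 140.7156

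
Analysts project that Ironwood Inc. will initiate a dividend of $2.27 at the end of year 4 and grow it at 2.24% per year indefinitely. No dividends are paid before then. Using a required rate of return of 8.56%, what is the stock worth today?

$28.07

Deferred-dividend DDM. At t=3 the remaining stream is a growing perpetuity with first payment D_4 = 2.27.
V_3 = D_4/(r−g) = 2.27/(0.0856−0.0224) = 35.9177
P₀ = V_3/(1+r)^3 = 35.9177/(1+0.0856)^3 = 28.0737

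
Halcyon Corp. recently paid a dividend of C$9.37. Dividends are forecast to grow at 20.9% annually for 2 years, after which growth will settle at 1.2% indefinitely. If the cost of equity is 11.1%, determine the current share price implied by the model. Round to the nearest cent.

Two-stage DDM. Project D₁…D_2 at 0.209, terminal growth 0.012, discount at r = 0.111.
D_1 = 11.3283
D_2 = 13.6960
Terminal value at t=2: TV = D_3/(r−g) = 13.8603/(0.111−0.012) = 140.0031
P₀ = 11.3283/(1+0.111)^1 + 13.6960/(1+0.111)^2 + 140.0031/(1+0.111)^2 = 134.7176

C$134.72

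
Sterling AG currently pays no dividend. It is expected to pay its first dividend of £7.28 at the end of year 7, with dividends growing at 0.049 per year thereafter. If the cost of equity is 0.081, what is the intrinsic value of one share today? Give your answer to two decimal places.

£142.57

Deferred-dividend DDM. At t=6 the remaining stream is a growing perpetuity with first payment D_7 = 7.28.
V_6 = D_7/(r−g) = 7.28/(0.081−0.049) = 227.5000
P₀ = V_6/(1+r)^6 = 227.5000/(1+0.081)^6 = 142.5697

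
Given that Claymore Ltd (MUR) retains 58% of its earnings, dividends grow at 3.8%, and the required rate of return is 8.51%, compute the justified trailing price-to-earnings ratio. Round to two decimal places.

Payout ratio b = 1 − 0.58 = 0.42.
Justified trailing P/E = b(1+g)/(r−g) = 0.42×(1+0.038)/(0.0851−0.038) = 9.2561

9.26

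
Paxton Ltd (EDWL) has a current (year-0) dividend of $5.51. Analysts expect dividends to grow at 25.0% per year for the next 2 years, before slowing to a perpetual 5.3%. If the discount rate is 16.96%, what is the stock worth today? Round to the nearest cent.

$69.02

Two-stage DDM. Project D₁…D_2 at 0.25, terminal growth 0.053, discount at r = 0.1696.
D_1 = 6.8875
D_2 = 8.6094
Terminal value at t=2: TV = D_3/(r−g) = 9.0657/(0.1696−0.053) = 77.7502
P₀ = 6.8875/(1+0.1696)^1 + 8.6094/(1+0.1696)^2 + 77.7502/(1+0.1696)^2 = 69.0188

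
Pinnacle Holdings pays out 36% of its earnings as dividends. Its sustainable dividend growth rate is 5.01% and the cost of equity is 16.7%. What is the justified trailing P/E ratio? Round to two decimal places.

3.23

Justified trailing P/E = b(1+g)/(r−g) = 0.36×(1+0.0501)/(0.167−0.0501) = 3.2338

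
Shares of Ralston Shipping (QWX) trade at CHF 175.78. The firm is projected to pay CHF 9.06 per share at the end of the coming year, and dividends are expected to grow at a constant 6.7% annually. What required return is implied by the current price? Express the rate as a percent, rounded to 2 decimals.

11.85%

Rearranging the constant-growth DDM: r = D₁/P₀ + g.
r = 9.0600 / 175.78 + 0.067 = 0.05154 + 0.067 = 0.11854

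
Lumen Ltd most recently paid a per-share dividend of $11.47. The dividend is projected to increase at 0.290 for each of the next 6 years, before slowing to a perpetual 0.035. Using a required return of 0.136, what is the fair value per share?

Two-stage DDM. Project D₁…D_6 at 0.29, terminal growth 0.035, discount at r = 0.136.
D_1 = 14.7963
D_2 = 19.0872
D_3 = 24.6225
D_4 = 31.7631
D_5 = 40.9743
D_6 = 52.8569
Terminal value at t=6: TV = D_7/(r−g) = 54.7069/(0.136−0.035) = 541.6524
P₀ = 14.7963/(1+0.136)^1 + 19.0872/(1+0.136)^2 + 24.6225/(1+0.136)^3 + 31.7631/(1+0.136)^4 + 40.9743/(1+0.136)^5 + 52.8569/(1+0.136)^6 + 541.6524/(1+0.136)^6 = 361.9651

$361.97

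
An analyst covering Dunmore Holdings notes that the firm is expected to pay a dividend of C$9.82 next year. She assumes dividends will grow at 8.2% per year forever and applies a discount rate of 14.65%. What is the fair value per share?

Gordon growth model: P₀ = D₁/(r − g), with D₁ = 9.82 given directly.
P₀ = 9.8200 / (0.1465 − 0.082) = 9.8200 / 0.0645 = 152.2481

C$152.25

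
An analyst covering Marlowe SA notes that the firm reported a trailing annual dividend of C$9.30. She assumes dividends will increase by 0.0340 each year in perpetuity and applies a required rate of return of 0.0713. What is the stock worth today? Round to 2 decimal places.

C$257.81

Gordon growth model: P₀ = D₁/(r − g). D₁ = 9.30 × (1 + 0.034) = 9.6162.
P₀ = 9.6162 / (0.0713 − 0.034) = 9.6162 / 0.0373 = 257.8070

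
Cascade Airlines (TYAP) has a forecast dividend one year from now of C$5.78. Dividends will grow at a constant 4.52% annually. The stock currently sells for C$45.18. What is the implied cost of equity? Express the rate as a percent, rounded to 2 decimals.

17.31%

Rearranging the constant-growth DDM: r = D₁/P₀ + g.
r = 5.7800 / 45.18 + 0.0452 = 0.12793 + 0.0452 = 0.17313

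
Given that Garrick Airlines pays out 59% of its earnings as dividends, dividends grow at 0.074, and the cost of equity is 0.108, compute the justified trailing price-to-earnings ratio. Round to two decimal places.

Justified trailing P/E = b(1+g)/(r−g) = 0.59×(1+0.074)/(0.108−0.074) = 18.6371

18.64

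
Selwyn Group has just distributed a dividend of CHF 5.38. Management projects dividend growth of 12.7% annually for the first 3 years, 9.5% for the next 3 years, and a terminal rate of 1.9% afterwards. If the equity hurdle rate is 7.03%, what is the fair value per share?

Three-stage DDM. Project D₁…D_6; terminal Gordon value at t=6 with g = 0.019; discount at r = 0.0703.
D_1 = 6.0633
D_2 = 6.8333
D_3 = 7.7011
D_4 = 8.4327
D_5 = 9.2338
D_6 = 10.1111
TV_6 = 10.3032/(0.0703−0.019) = 200.8414
P₀ = Σ Dₜ/(1+r)ᵗ + TV_6/(1+r)^6 = 171.2420

CHF 171.24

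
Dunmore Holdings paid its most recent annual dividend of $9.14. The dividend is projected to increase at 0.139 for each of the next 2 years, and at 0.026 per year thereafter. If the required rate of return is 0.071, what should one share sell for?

$255.75

Two-stage DDM. Project D₁…D_2 at 0.139, terminal growth 0.026, discount at r = 0.071.
D_1 = 10.4105
D_2 = 11.8575
Terminal value at t=2: TV = D_3/(r−g) = 12.1658/(0.071−0.026) = 270.3513
P₀ = 10.4105/(1+0.071)^1 + 11.8575/(1+0.071)^2 + 270.3513/(1+0.071)^2 = 255.7524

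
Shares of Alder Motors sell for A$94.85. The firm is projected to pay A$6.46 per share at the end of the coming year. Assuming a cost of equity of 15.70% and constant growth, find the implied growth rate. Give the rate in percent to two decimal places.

8.89%

From P₀ = D₁/(r − g), the implied growth is g = r − D₁/P₀.
g = 0.157 − 6.46/94.85 = 0.157 − 0.06811 = 0.08889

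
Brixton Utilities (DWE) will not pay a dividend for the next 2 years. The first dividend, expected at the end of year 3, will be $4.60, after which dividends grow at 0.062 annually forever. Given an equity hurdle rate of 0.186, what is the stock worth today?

Deferred-dividend DDM. At t=2 the remaining stream is a growing perpetuity with first payment D_3 = 4.60.
V_2 = D_3/(r−g) = 4.60/(0.186−0.062) = 37.0968
P₀ = V_2/(1+r)^2 = 37.0968/(1+0.186)^2 = 26.3734

$26.37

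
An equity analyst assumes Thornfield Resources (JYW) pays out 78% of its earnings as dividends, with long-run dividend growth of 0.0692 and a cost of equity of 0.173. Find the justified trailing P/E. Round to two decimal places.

8.03

Justified trailing P/E = b(1+g)/(r−g) = 0.78×(1+0.0692)/(0.173−0.0692) = 8.0345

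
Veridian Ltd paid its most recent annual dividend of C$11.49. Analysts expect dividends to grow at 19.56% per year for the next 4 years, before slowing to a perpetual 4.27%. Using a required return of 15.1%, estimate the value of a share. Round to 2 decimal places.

C$179.38

Two-stage DDM. Project D₁…D_4 at 0.1956, terminal growth 0.0427, discount at r = 0.151.
D_1 = 13.7374
D_2 = 16.4245
D_3 = 19.6371
D_4 = 23.4781
Terminal value at t=4: TV = D_5/(r−g) = 24.4807/(0.151−0.0427) = 226.0448
P₀ = 13.7374/(1+0.151)^1 + 16.4245/(1+0.151)^2 + 19.6371/(1+0.151)^3 + 23.4781/(1+0.151)^4 + 226.0448/(1+0.151)^4 = 179.3814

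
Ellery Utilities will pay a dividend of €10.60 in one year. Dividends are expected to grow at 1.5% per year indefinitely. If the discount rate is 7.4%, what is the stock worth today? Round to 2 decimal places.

€179.66

Gordon growth model: P₀ = D₁/(r − g), with D₁ = 10.60 given directly.
P₀ = 10.6000 / (0.074 − 0.015) = 10.6000 / 0.059 = 179.6610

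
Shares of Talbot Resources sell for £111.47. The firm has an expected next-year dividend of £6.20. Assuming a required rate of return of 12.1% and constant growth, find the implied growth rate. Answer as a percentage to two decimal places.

6.54%

From P₀ = D₁/(r − g), the implied growth is g = r − D₁/P₀.
g = 0.121 − 6.20/111.47 = 0.121 − 0.05562 = 0.06538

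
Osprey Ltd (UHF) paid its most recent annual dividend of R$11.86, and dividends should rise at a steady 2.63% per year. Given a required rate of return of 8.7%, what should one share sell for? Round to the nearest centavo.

R$200.53

Gordon growth model: P₀ = D₁/(r − g). D₁ = 11.86 × (1 + 0.0263) = 12.1719.
P₀ = 12.1719 / (0.087 − 0.0263) = 12.1719 / 0.0607 = 200.5258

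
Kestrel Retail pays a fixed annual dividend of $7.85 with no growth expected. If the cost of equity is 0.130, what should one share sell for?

Zero-growth DDM (perpetuity): P₀ = D/r = 7.85 / 0.13 = 60.3846

$60.38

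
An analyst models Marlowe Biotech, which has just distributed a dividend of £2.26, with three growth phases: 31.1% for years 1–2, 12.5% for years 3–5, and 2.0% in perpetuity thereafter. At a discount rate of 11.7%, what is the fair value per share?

Three-stage DDM. Project D₁…D_5; terminal Gordon value at t=5 with g = 0.02; discount at r = 0.117.
D_1 = 2.9629
D_2 = 3.8843
D_3 = 4.3698
D_4 = 4.9161
D_5 = 5.5306
TV_5 = 5.6412/(0.117−0.02) = 58.1567
P₀ = Σ Dₜ/(1+r)ᵗ + TV_5/(1+r)^5 = 48.6850

£48.68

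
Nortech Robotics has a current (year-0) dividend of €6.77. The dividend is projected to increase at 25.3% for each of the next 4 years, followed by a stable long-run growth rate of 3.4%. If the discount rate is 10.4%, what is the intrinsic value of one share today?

Two-stage DDM. Project D₁…D_4 at 0.253, terminal growth 0.034, discount at r = 0.104.
D_1 = 8.4828
D_2 = 10.6290
D_3 = 13.3181
D_4 = 16.6876
Terminal value at t=4: TV = D_5/(r−g) = 17.2549/(0.104−0.034) = 246.4992
P₀ = 8.4828/(1+0.104)^1 + 10.6290/(1+0.104)^2 + 13.3181/(1+0.104)^3 + 16.6876/(1+0.104)^4 + 246.4992/(1+0.104)^4 = 203.4711

€203.47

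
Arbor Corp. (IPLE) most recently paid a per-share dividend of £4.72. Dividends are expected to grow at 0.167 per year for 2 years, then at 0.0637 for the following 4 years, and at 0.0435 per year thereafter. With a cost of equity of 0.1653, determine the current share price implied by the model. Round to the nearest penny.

£52.77

Three-stage DDM. Project D₁…D_6; terminal Gordon value at t=6 with g = 0.0435; discount at r = 0.1653.
D_1 = 5.5082
D_2 = 6.4281
D_3 = 6.8376
D_4 = 7.2731
D_5 = 7.7364
D_6 = 8.2293
TV_6 = 8.5872/(0.1653−0.0435) = 70.5027
P₀ = Σ Dₜ/(1+r)ᵗ + TV_6/(1+r)^6 = 52.7695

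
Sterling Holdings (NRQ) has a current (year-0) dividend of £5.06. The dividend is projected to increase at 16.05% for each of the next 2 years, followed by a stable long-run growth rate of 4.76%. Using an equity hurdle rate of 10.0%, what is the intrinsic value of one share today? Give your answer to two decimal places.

Two-stage DDM. Project D₁…D_2 at 0.1605, terminal growth 0.0476, discount at r = 0.1.
D_1 = 5.8721
D_2 = 6.8146
Terminal value at t=2: TV = D_3/(r−g) = 7.1390/(0.1−0.0476) = 136.2401
P₀ = 5.8721/(1+0.1)^1 + 6.8146/(1+0.1)^2 + 136.2401/(1+0.1)^2 = 123.5653

£123.57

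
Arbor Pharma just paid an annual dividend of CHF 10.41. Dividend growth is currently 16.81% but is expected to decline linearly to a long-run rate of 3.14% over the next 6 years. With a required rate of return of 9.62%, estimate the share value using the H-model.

CHF 231.57

H-model: P₀ = D₀[(1+g_L) + H(g_S−g_L)]/(r−g_L), with H = 6/2 = 3.
P₀ = 10.41 × [(1+0.0314) + 3×(0.1681−0.0314)] / (0.0962−0.0314)
   = 10.41 × 1.4415 / 0.0648 = 231.5743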